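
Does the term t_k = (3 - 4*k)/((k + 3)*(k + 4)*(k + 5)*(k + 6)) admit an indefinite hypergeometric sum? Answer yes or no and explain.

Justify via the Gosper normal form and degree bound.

Yes. s_k = k*(-k**2 - 12*k + 73)/(60*(k + 3)*(k + 4)*(k + 5)).

The ratio is (k + 3)*(4*k + 1)/((k + 7)*(4*k - 3)).
Gosper form: A/B · C(k+1)/C(k) with A=k + 3, B=k + 7, C=k - 3/4.
Solve (k + 3)·f(k+1) − (k + 6)·f(k) = k - 3/4.
d = 3 from the (1,1,1) case.
Solve for f: f(k) = k*(k**2 + 12*k - 73)/240 (degree 3 ≤ 3).
Then R = B(k−1)f/C = k*(k + 6)*(k**2 + 12*k - 73)/(60*(4*k - 3)), so s_k = R(k)·t_k = k*(-k**2 - 12*k + 73)/(60*(k + 3)*(k + 4)*(k + 5)).
Δs = (3 - 4*k)/(k**4 + 18*k**3 + 119*k**2 + 342*k + 360), as required.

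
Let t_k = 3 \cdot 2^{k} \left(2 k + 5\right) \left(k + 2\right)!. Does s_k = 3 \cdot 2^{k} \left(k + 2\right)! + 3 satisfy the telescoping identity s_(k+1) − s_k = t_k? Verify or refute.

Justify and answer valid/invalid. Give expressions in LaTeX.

s_(k+1) = 3*2**(k + 1)*factorial(k + 3) + 3
s_(k+1) − s_k = 3*2**k*(2*k + 5)*factorial(k + 2)
(s_(k+1) − s_k) − t_k = 0

Valid: the claim telescopes to t_k.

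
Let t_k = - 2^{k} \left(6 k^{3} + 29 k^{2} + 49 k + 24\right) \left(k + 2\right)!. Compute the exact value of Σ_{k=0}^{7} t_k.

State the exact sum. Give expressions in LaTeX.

t_(k+1)/t_k = 2*(6*k**4 + 65*k**3 + 266*k**2 + 483*k + 324)/(6*k**3 + 29*k**2 + 49*k + 24).
Factor: A=2*k + 6; B=1; C=k**3 + 29*k**2/6 + 49*k/6 + 4.
f must satisfy (2*k + 6)·f(k+1) − (1)·f(k) = k**3 + 29*k**2/6 + 49*k/6 + 4.
Degrees (1,0,3) ⇒ d ≤ 2.
Coefficient equations give f(k) = k*(3*k + 1)/6.
Get s_k = R·t_k = -2**k*k*(3*k + 1)*factorial(k + 2) with R(k) = B(k−1)f(k)/C(k) = k*(3*k + 1)/(6*k**3 + 29*k**2 + 49*k + 24).
Check: Δs_k = -2**k*(6*k**3 + 29*k**2 + 49*k + 24)*factorial(k + 2). ✓
Σ_(k=0)^(7) t_k = s_(8) − s_(0) = -185794560000 − (0) = -185794560000.

Σ = -185794560000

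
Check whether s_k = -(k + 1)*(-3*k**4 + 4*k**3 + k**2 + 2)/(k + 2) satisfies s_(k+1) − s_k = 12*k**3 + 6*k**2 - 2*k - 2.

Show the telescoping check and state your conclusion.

s_(k+1) = -(k + 2)*(-3*(k + 1)**4 + 4*(k + 1)**3 + (k + 1)**2 + 2)/(k + 3)
s_(k+1) − s_k = (12*k**5 + 57*k**4 + 66*k**3 + 13*k**2 - 16*k - 10)/(k**2 + 5*k + 6)
(s_(k+1) − s_k) − t_k = (-9*k**4 - 34*k**3 - 11*k**2 + 6*k + 2)/(k**2 + 5*k + 6)

Invalid: residual (-9*k**4 - 34*k**3 - 11*k**2 + 6*k + 2)/(k**2 + 5*k + 6) ≠ 0.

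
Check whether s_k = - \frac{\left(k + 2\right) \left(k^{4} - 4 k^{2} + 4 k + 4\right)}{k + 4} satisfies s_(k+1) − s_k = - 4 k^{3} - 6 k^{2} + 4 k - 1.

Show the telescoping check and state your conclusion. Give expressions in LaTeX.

Invalid: residual \frac{2 k \left(3 k^{3} + 22 k^{2} + 24 k - 19\right)}{k^{2} + 9 k + 20} ≠ 0.

s_(k+1) = -(k + 3)*(4*k + (k + 1)**4 - 4*(k + 1)**2 + 8)/(k + 5)
s_(k+1) − s_k = (-4*k**5 - 36*k**4 - 86*k**3 - 37*k**2 + 33*k - 20)/(k**2 + 9*k + 20)
(s_(k+1) − s_k) − t_k = 2*k*(3*k**3 + 22*k**2 + 24*k - 19)/(k**2 + 9*k + 20)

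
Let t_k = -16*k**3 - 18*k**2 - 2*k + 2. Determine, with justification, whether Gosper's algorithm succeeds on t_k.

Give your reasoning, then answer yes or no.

Compute t_(k+1)/t_k: get (k + 8*(k + 1)**3 + 9*(k + 1)**2)/(8*k**3 + 9*k**2 + k - 1).
So A=1 and B=1, with C=k**3 + 9*k**2/8 + k/8 - 1/8.
Key eq: (1)·f(k+1) = (1)·f(k) + (k**3 + 9*k**2/8 + k/8 - 1/8).
Degrees (0,0,3) ⇒ d ≤ 4.
A polynomial solution: f(k) = k**2*(2*k**2 - k - 2)/8.
R(k) = B(k−1)·f(k)/C(k) = k**2*(2*k**2 - k - 2)/(8*k**3 + 9*k**2 + k - 1); s_k = R·t_k = 2*k**2*(-2*k**2 + k + 2).
Δs = -16*k**3 - 18*k**2 - 2*k + 2, as required.

Yes. s_k = 2*k**2*(-2*k**2 + k + 2).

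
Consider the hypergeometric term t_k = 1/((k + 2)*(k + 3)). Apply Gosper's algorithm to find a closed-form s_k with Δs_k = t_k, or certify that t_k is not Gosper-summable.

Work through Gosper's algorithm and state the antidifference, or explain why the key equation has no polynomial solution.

s_k = k/(2*(k + 2))

r(k) = (k + 2)/(k + 4) after simplifying.
A = k + 2, B = k + 4, C = 1.
Key eq: (k + 2)·f(k+1) = (k + 3)·f(k) + (1).
Degrees (1,1,0) ⇒ d ≤ 1.
Solving with deg f ≤ 1: f(k) = k/2.
So s_k = (B(k−1)f/C)·t_k = (k*(k + 3)/2)·t_k = k/(2*(k + 2)).
s_(k+1) − s_k = 1/(k**2 + 5*k + 6) = t_k.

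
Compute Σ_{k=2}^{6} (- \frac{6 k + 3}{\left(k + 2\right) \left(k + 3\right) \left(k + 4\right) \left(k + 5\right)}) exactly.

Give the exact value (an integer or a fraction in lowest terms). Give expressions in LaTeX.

Compute t_(k+1)/t_k: get (k + 2)*(2*k + 3)/((k + 6)*(2*k + 1)).
Factor: A=k + 2; B=k + 6; C=k + 1/2.
Key eq: (k + 2)·f(k+1) = (k + 5)·f(k) + (k + 1/2).
From deg A=1, deg B=1, deg C=1: d=3.
Coefficient equations give f(k) = k*(k**2 + 9*k + 2)/48.
Get s_k = R·t_k = -k*(k**2 + 9*k + 2)/(8*(k + 2)*(k + 3)*(k + 4)) with R(k) = B(k−1)f(k)/C(k) = k*(k + 5)*(k**2 + 9*k + 2)/(24*(2*k + 1)).
Δs = 3*(-2*k - 1)/(k**4 + 14*k**3 + 71*k**2 + 154*k + 120), as required.
Evaluate s at k=7 and k=2: -133/1320 and -1/20; difference -67/1320.

Σ = -67/1320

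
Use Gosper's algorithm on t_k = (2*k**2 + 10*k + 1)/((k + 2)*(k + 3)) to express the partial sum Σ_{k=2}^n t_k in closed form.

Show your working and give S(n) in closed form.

S(n) = (8*n**2 + 5*n - 13)/(4*(n + 3))

r(k) = (k + 2)*(10*k + 2*(k + 1)**2 + 11)/((k + 4)*(2*k**2 + 10*k + 1)) after simplifying.
A = k + 2, B = k + 4, C = k**2 + 5*k + 1/2.
Set up (k + 2)·f(k+1) − (k + 3)·f(k) − (k**2 + 5*k + 1/2) = 0.
From deg A=1, deg B=1, deg C=2: d=2.
A polynomial solution: f(k) = k*(4*k - 3)/4.
Certificate R = B(k−1)f/C = k*(k + 3)*(4*k - 3)/(2*(2*k**2 + 10*k + 1)) gives s_k = k*(4*k - 3)/(2*(k + 2)).
Δs = (2*k**2 + 10*k + 1)/(k**2 + 5*k + 6), as required.
Evaluate: s_(n+1) = (4*n**2 + 5*n + 1)/(2*(n + 3)); subtract s_(2) = 5/4 ⇒ S(n) = (8*n**2 + 5*n - 13)/(4*(n + 3)).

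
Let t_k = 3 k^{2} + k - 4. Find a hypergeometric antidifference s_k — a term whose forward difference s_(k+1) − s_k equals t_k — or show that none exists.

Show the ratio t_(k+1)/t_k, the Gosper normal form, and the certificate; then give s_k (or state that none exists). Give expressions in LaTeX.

s_k = k \left(k^{2} - k - 4\right)

Compute t_(k+1)/t_k: get k*(3*k + 7)/(3*k**2 + k - 4).
Factor: A=1; B=1; C=k**2 + k/3 - 4/3.
f must satisfy (1)·f(k+1) − (1)·f(k) = k**2 + k/3 - 4/3.
deg f ≤ 3 (via 0,0,2).
Solving with deg f ≤ 3: f(k) = k*(k**2 - k - 4)/3.
Get s_k = R·t_k = k*(k**2 - k - 4) with R(k) = B(k−1)f(k)/C(k) = k*(k**2 - k - 4)/((k - 1)*(3*k + 4)).
Check: Δs_k = 3*k**2 + k - 4. ✓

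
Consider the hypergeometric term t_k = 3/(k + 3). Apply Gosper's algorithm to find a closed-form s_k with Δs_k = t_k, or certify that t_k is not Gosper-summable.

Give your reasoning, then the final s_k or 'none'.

Ratio r(k) = (k + 3)/(k + 4).
Take A(k)=k + 3, B(k)=k + 4, C(k)=1.
f must satisfy (k + 3)·f(k+1) − (k + 3)·f(k) = 1.
d = 0 from the (1,1,0) case.
Put f(k) = c0: A·f(k+1) − B(k−1)·f(k) − C = -1; need -1 = 0 — inconsistent ⇒ no f, not summable.

no hypergeometric antidifference exists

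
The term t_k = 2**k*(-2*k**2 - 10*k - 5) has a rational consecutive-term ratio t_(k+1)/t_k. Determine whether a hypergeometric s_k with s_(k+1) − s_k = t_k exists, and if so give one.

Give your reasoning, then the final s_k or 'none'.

s_k = 2**k*(-2*k**2 - 2*k + 3)

Ratio r(k) = 2*(2*k**2 + 14*k + 17)/(2*k**2 + 10*k + 5).
Gosper form: A/B · C(k+1)/C(k) with A=2, B=1, C=k**2 + 5*k + 5/2.
Need (2)·f(k+1) − (1)·f(k) = k**2 + 5*k + 5/2.
From deg A=0, deg B=0, deg C=2: d=2.
A polynomial solution: f(k) = (2*k**2 + 2*k - 3)/2.
Then R = B(k−1)f/C = (2*k**2 + 2*k - 3)/(2*k**2 + 10*k + 5), so s_k = R(k)·t_k = 2**k*(-2*k**2 - 2*k + 3).
Verify: 2**k*(-2*k**2 - 10*k - 5) matches t_k.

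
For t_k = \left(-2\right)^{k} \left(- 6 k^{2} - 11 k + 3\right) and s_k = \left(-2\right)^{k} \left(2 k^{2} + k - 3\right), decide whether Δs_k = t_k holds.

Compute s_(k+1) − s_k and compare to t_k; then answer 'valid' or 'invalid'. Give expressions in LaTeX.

s_(k+1) = 2*(-2)**k*k*(-2*k - 5)
s_(k+1) − s_k = (-2)**k*(-6*k**2 - 11*k + 3)
(s_(k+1) − s_k) − t_k = 0

valid (s_(k+1) − s_k reduces to t_k)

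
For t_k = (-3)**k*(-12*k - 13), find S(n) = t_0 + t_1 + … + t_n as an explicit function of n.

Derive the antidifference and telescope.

Ratio r(k) = 3*(-12*k - 25)/(12*k + 13).
Take A(k)=-3, B(k)=1, C(k)=k + 13/12.
f must satisfy (-3)·f(k+1) − (1)·f(k) = k + 13/12.
Bound: deg f ≤ 1.
Match coefficients ⇒ f(k) = -(3*k + 1)/12.
So s_k = (B(k−1)f/C)·t_k = (-(3*k + 1)/(12*k + 13))·t_k = (-3)**k*(3*k + 1).
Δs = (-3)**k*(-12*k - 13), as required.
s_(n+1) = (-3)**(n + 1)*(3*n + 4) and s_(0) = 1, so S(n) = -9*(-3)**n*n - 12*(-3)**n - 1.

S(n) = -9*(-3)**n*n - 12*(-3)**n - 1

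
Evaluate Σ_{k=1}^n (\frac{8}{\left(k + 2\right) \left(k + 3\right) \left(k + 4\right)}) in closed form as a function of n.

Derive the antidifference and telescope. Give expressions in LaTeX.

r(k) = (k + 2)/(k + 5) after simplifying.
Normal form (A,B,C) = (k + 2, k + 5, 1).
Need (k + 2)·f(k+1) − (k + 4)·f(k) = 1.
From deg A=1, deg B=1, deg C=0: d=2.
Match coefficients ⇒ f(k) = k*(k + 5)/12.
Then R = B(k−1)f/C = k*(k + 4)*(k + 5)/12, so s_k = R(k)·t_k = 2*k*(k + 5)/(3*(k + 2)*(k + 3)).
Check: Δs_k = 8/(k**3 + 9*k**2 + 26*k + 24). ✓
Σ_(k=1)^n t_k = s_(n+1) − s_(1) = (2*(n**2 + 7*n + 6)/(3*(n**2 + 7*n + 12))) − (1/3), i.e. n*(n + 7)/(3*(n**2 + 7*n + 12)).

S(n) = \frac{n \left(n + 7\right)}{3 \left(n^{2} + 7 n + 12\right)}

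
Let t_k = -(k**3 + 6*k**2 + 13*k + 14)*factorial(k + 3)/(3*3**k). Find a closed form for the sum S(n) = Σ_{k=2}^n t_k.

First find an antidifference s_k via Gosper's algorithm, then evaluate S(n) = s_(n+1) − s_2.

S(n) = 3**(-n - 1)*(320*3**n - n**6*factorial(n) - 15*n**5*factorial(n) - 87*n**4*factorial(n) - 245*n**3*factorial(n) - 344*n**2*factorial(n) - 220*n*factorial(n) - 48*factorial(n))

Step 1: r(k) = (k**4 + 13*k**3 + 64*k**2 + 146*k + 136)/(3*(k**3 + 6*k**2 + 13*k + 14)).
Take A(k)=k/3 + 4/3, B(k)=1, C(k)=k**3 + 6*k**2 + 13*k + 14.
f must satisfy (k/3 + 4/3)·f(k+1) − (1)·f(k) = k**3 + 6*k**2 + 13*k + 14.
deg f ≤ 2 (via 1,0,3).
Solving with deg f ≤ 2: f(k) = 3*(k**2 + 3*k - 2).
R(k) = B(k−1)·f(k)/C(k) = 3*(k**2 + 3*k - 2)/(k**3 + 6*k**2 + 13*k + 14); s_k = R·t_k = -(k**2 + 3*k - 2)*factorial(k + 3)/3**k.
Check: Δs_k = -(k**3 + 6*k**2 + 13*k + 14)*factorial(k + 3)/(3*3**k). ✓
Σ_(k=2)^n t_k = s_(n+1) − s_(2) = (-3**(-n - 1)*(n**2 + 5*n + 2)*factorial(n + 4)) − (-320/3), i.e. 3**(-n - 1)*(320*3**n - n**6*factorial(n) - 15*n**5*factorial(n) - 87*n**4*factorial(n) - 245*n**3*factorial(n) - 344*n**2*factorial(n) - 220*n*factorial(n) - 48*factorial(n)).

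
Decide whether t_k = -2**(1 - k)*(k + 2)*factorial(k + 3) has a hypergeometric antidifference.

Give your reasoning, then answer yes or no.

t_(k+1)/t_k = (k + 3)*(k + 4)/(2*(k + 2)).
Factor: A=k/2 + 2; B=1; C=k + 2.
Need (k/2 + 2)·f(k+1) − (1)·f(k) = k + 2.
Bound: deg f ≤ 0.
A polynomial solution: f(k) = 2.
R(k) = B(k−1)·f(k)/C(k) = 2/(k + 2); s_k = R·t_k = -2**(2 - k)*factorial(k + 3).
Check: Δs_k = -2**(1 - k)*(k + 2)*factorial(k + 3). ✓

Yes. s_k = -2**(2 - k)*factorial(k + 3).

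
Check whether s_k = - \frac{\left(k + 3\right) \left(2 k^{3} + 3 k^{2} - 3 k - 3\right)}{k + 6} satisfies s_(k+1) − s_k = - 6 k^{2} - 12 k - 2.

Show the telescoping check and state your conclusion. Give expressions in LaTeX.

Invalid: residual \frac{3 \left(4 k^{3} + 45 k^{2} + 77 k + 15\right)}{k^{2} + 13 k + 42} ≠ 0.

s_(k+1) = (-2*k**4 - 17*k**3 - 45*k**2 - 35*k + 4)/(k + 7)
s_(k+1) − s_k = (-6*k**4 - 78*k**3 - 275*k**2 - 299*k - 39)/(k**2 + 13*k + 42)
(s_(k+1) − s_k) − t_k = 3*(4*k**3 + 45*k**2 + 77*k + 15)/(k**2 + 13*k + 42)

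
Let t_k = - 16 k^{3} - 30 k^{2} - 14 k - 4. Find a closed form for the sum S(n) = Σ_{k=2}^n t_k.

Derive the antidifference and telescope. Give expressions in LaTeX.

Compute t_(k+1)/t_k: get (8*k**3 + 39*k**2 + 61*k + 32)/(8*k**3 + 15*k**2 + 7*k + 2).
So A=1 and B=1, with C=k**3 + 15*k**2/8 + 7*k/8 + 1/4.
Key eq: (1)·f(k+1) = (1)·f(k) + (k**3 + 15*k**2/8 + 7*k/8 + 1/4).
d = 4 from the (0,0,3) case.
Match coefficients ⇒ f(k) = k*(2*k**3 + k**2 - 2*k + 1)/8.
Then R = B(k−1)f/C = k*(2*k**3 + k**2 - 2*k + 1)/(8*k**3 + 15*k**2 + 7*k + 2), so s_k = R(k)·t_k = 2*k*(-2*k**3 - k**2 + 2*k - 1).
s_(k+1) − s_k = -16*k**3 - 30*k**2 - 14*k - 4 = t_k.
Evaluate: s_(n+1) = -4*n**4 - 18*n**3 - 26*n**2 - 16*n - 4; subtract s_(2) = -68 ⇒ S(n) = -4*n**4 - 18*n**3 - 26*n**2 - 16*n + 64.

S(n) = - 4 n^{4} - 18 n^{3} - 26 n^{2} - 16 n + 64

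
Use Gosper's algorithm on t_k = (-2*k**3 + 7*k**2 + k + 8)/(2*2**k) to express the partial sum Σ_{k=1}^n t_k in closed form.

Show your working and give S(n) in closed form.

Compute t_(k+1)/t_k: get (2*k**3 - k**2 - 9*k - 14)/(2*(2*k**3 - 7*k**2 - k - 8)).
Factor: A=1/2; B=1; C=k**3 - 7*k**2/2 - k/2 - 4.
f must satisfy (1/2)·f(k+1) − (1)·f(k) = k**3 - 7*k**2/2 - k/2 - 4.
d = 3 from the (0,0,3) case.
Solve for f: f(k) = -(k - 1)*(2*k**2 + k + 4) (degree 3 ≤ 3).
So s_k = (B(k−1)f/C)·t_k = (-2*(k - 1)*(2*k**2 + k + 4)/(2*k**3 - 7*k**2 - k - 8))·t_k = (2*k**3 - k**2 + 3*k - 4)/2**k.
s_(k+1) − s_k = (-2*k**3 + 7*k**2 + k + 8)/(2*2**k) = t_k.
Telescope: S(n) = s_(n+1) − s_(1) = 2**(-n - 1)*n*(2*n**2 + 5*n + 7) − (0) = 2**(-n - 1)*n*(2*n**2 + 5*n + 7).

S(n) = 2**(-n - 1)*n*(2*n**2 + 5*n + 7)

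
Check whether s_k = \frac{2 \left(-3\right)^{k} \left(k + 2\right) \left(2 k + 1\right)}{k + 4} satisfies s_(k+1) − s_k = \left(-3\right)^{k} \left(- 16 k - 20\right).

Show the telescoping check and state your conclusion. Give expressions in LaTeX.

s_(k+1) = 2*(-3)**(k + 1)*(k + 3)*(2*k + 3)/(k + 5)
s_(k+1) − s_k = (-3)**k*(-16*k**3 - 132*k**2 - 324*k - 236)/(k**2 + 9*k + 20)
(s_(k+1) − s_k) − t_k = (-3)**k*(32*k**2 + 176*k + 164)/(k**2 + 9*k + 20)

Invalid: residual \frac{\left(-3\right)^{k} \left(32 k^{2} + 176 k + 164\right)}{k^{2} + 9 k + 20} ≠ 0.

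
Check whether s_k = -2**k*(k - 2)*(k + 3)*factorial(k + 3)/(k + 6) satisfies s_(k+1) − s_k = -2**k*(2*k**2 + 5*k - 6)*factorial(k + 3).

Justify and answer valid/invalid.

Invalid: residual 3*2**k*(2*k**3 + 17*k**2 + 23*k - 34)*factorial(k + 3)/((k + 6)*(k + 7)) ≠ 0.

s_(k+1) = -2**(k + 1)*(k - 1)*(k + 4)*factorial(k + 4)/(k + 7)
s_(k+1) − s_k = -2**k*(2*k**4 + 25*k**3 + 92*k**2 + 63*k - 150)*factorial(k + 3)/((k + 6)*(k + 7))
(s_(k+1) − s_k) − t_k = 3*2**k*(2*k**3 + 17*k**2 + 23*k - 34)*factorial(k + 3)/((k + 6)*(k + 7))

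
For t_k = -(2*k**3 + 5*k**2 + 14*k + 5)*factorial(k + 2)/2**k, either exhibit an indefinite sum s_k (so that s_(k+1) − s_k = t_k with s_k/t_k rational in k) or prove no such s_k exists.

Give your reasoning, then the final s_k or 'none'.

s_k = -2**(1 - k)*(2*k**2 - k + 2)*factorial(k + 2)

Compute t_(k+1)/t_k: get (2*k**4 + 17*k**3 + 63*k**2 + 116*k + 78)/(2*(2*k**3 + 5*k**2 + 14*k + 5)).
Normal form (A,B,C) = (k/2 + 3/2, 1, k**3 + 5*k**2/2 + 7*k + 5/2).
Solve (k/2 + 3/2)·f(k+1) − (1)·f(k) = k**3 + 5*k**2/2 + 7*k + 5/2.
Degrees (1,0,3) ⇒ d ≤ 2.
Match coefficients ⇒ f(k) = 2*k**2 - k + 2.
Then R = B(k−1)f/C = 2*(2*k**2 - k + 2)/(2*k**3 + 5*k**2 + 14*k + 5), so s_k = R(k)·t_k = -2**(1 - k)*(2*k**2 - k + 2)*factorial(k + 2).
s_(k+1) − s_k = -(2*k**3 + 5*k**2 + 14*k + 5)*factorial(k + 2)/2**k = t_k.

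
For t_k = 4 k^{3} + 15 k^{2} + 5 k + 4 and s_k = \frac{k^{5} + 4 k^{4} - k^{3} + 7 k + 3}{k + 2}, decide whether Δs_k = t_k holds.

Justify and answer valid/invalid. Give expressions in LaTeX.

s_(k+1) = (7*k + (k + 1)**5 + 4*(k + 1)**4 - (k + 1)**3 + 10)/(k + 3)
s_(k+1) − s_k = (4*k**5 + 32*k**4 + 84*k**3 + 80*k**2 + 40*k + 19)/(k**2 + 5*k + 6)
(s_(k+1) − s_k) − t_k = (-3*k**4 - 20*k**3 - 39*k**2 - 10*k - 5)/(k**2 + 5*k + 6)

Invalid: residual \frac{- 3 k^{4} - 20 k^{3} - 39 k^{2} - 10 k - 5}{k^{2} + 5 k + 6} ≠ 0.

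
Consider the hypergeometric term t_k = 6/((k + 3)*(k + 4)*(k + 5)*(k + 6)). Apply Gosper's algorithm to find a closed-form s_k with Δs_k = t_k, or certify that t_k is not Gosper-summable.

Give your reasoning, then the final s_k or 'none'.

The ratio is (k + 3)/(k + 7).
So A=k + 3 and B=k + 7, with C=1.
Set up (k + 3)·f(k+1) − (k + 6)·f(k) − (1) = 0.
d = 3 from the (1,1,0) case.
Solve for f: f(k) = k*(k**2 + 12*k + 47)/180 (degree 3 ≤ 3).
Then R = B(k−1)f/C = k*(k + 6)*(k**2 + 12*k + 47)/180, so s_k = R(k)·t_k = k*(k**2 + 12*k + 47)/(30*(k + 3)*(k + 4)*(k + 5)).
Verify: 6/(k**4 + 18*k**3 + 119*k**2 + 342*k + 360) matches t_k.

s_k = k*(k**2 + 12*k + 47)/(30*(k + 3)*(k + 4)*(k + 5))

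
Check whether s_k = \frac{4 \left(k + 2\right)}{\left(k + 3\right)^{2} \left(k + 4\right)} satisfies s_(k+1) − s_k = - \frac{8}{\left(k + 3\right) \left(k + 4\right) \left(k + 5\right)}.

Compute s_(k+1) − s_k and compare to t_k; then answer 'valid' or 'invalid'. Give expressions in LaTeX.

Invalid: residual \frac{4 \left(3 k + 11\right)}{k^{5} + 19 k^{4} + 143 k^{3} + 533 k^{2} + 984 k + 720} ≠ 0.

s_(k+1) = 4*(k + 3)/((k + 4)**2*(k + 5))
s_(k+1) − s_k = 4*(-(k + 2)*(k + 4)*(k + 5) + (k + 3)**3)/((k + 3)**2*(k + 4)**2*(k + 5))
(s_(k+1) − s_k) − t_k = 4*(3*k + 11)/(k**5 + 19*k**4 + 143*k**3 + 533*k**2 + 984*k + 720)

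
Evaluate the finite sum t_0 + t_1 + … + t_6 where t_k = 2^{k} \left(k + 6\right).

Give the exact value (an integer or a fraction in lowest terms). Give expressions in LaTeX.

Σ = 1404

Compute t_(k+1)/t_k: get 2*(k + 7)/(k + 6).
Take A(k)=2, B(k)=1, C(k)=k + 6.
Key eq: (2)·f(k+1) = (1)·f(k) + (k + 6).
Degrees (0,0,1) ⇒ d ≤ 1.
Solve for f: f(k) = k + 4 (degree 1 ≤ 1).
R(k) = B(k−1)·f(k)/C(k) = (k + 4)/(k + 6); s_k = R·t_k = 2**k*(k + 4).
Check: Δs_k = 2**k*(k + 6). ✓
Evaluate s at k=7 and k=0: 1408 and 4; difference 1404.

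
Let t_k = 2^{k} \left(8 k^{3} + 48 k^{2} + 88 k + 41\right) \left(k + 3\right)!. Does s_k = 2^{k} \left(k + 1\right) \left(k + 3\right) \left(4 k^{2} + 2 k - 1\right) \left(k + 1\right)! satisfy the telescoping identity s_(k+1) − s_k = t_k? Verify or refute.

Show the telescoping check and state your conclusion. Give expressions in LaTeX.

s_(k+1) = 2**(k + 1)*(k + 2)*(k + 4)*(4*k**2 + 10*k + 5)*factorial(k + 2)
s_(k+1) − s_k = 2**k*(8*k**5 + 80*k**4 + 312*k**3 + 589*k**2 + 518*k + 163)*factorial(k + 1)
(s_(k+1) − s_k) − t_k = -2**k*(8*k**4 + 64*k**3 + 180*k**2 + 215*k + 83)*factorial(k + 1)

Invalid: residual - 2^{k} \left(8 k^{4} + 64 k^{3} + 180 k^{2} + 215 k + 83\right) \left(k + 1\right)! ≠ 0.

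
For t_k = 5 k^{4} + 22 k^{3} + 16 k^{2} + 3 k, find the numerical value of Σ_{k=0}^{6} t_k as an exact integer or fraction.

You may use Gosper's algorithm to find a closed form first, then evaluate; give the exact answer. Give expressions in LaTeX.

Compute t_(k+1)/t_k: get (5*k**4 + 42*k**3 + 112*k**2 + 121*k + 46)/(k*(5*k**3 + 22*k**2 + 16*k + 3)).
Factor: A=1; B=1; C=k**4 + 22*k**3/5 + 16*k**2/5 + 3*k/5.
Solve (1)·f(k+1) − (1)·f(k) = k**4 + 22*k**3/5 + 16*k**2/5 + 3*k/5.
Bound: deg f ≤ 5.
A polynomial solution: f(k) = k*(k - 1)*(k**3 + 4*k**2 - 1)/5.
So s_k = (B(k−1)f/C)·t_k = ((k - 1)*(k**3 + 4*k**2 - 1)/(5*k**3 + 22*k**2 + 16*k + 3))·t_k = k*(k**4 + 3*k**3 - 4*k**2 - k + 1).
Check: Δs_k = k*(5*k**3 + 22*k**2 + 16*k + 3). ✓
Σ_(k=0)^(6) t_k = s_(7) − s_(0) = 22596 − (0) = 22596.

Σ = 22596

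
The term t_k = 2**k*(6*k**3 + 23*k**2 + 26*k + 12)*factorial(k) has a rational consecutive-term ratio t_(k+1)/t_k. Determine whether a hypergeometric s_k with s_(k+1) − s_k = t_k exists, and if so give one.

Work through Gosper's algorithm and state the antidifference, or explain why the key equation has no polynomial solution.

s_k = 2**k*(3*k**2 + 4*k - 2)*factorial(k)

Step 1: r(k) = 2*(6*k**4 + 47*k**3 + 131*k**2 + 157*k + 67)/(6*k**3 + 23*k**2 + 26*k + 12).
Gosper form: A/B · C(k+1)/C(k) with A=2*k + 2, B=1, C=k**3 + 23*k**2/6 + 13*k/3 + 2.
Need (2*k + 2)·f(k+1) − (1)·f(k) = k**3 + 23*k**2/6 + 13*k/3 + 2.
deg f ≤ 2 (via 1,0,3).
Coefficient equations give f(k) = (3*k**2 + 4*k - 2)/6.
Get s_k = R·t_k = 2**k*(3*k**2 + 4*k - 2)*factorial(k) with R(k) = B(k−1)f(k)/C(k) = (3*k**2 + 4*k - 2)/(6*k**3 + 23*k**2 + 26*k + 12).
Δs = 2**k*(6*k**3 + 23*k**2 + 26*k + 12)*factorial(k), as required.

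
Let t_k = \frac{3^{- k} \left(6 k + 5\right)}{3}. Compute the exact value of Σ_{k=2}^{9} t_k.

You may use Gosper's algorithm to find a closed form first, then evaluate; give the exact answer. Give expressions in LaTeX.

The ratio is (6*k + 11)/(3*(6*k + 5)).
Take A(k)=1/3, B(k)=1, C(k)=k + 5/6.
Solve (1/3)·f(k+1) − (1)·f(k) = k + 5/6.
d = 1 from the (0,0,1) case.
Solve for f: f(k) = -(3*k + 4)/2 (degree 1 ≤ 1).
R(k) = B(k−1)·f(k)/C(k) = -3*(3*k + 4)/(6*k + 5); s_k = R·t_k = (-3*k - 4)/3**k.
Δs = (6*k + 5)/(3*3**k), as required.
Sum = s_(10) − s_(2); s_(10) = -34/59049, s_(2) = -10/9 ⇒ 65576/59049.

Σ = 65576/59049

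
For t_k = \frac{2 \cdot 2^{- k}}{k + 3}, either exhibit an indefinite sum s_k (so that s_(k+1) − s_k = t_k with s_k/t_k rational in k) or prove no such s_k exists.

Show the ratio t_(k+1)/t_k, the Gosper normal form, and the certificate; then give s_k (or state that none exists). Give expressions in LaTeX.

Step 1: r(k) = (k + 3)/(2*(k + 4)).
A = k/2 + 3/2, B = k + 4, C = 1.
Need (k/2 + 3/2)·f(k+1) − (k + 3)·f(k) = 1.
Degrees (1,1,0) ⇒ d ≤ -1.
d = -1 < 0 ⇒ no nonzero polynomial f; not summable.

not Gosper-summable; s_k does not exist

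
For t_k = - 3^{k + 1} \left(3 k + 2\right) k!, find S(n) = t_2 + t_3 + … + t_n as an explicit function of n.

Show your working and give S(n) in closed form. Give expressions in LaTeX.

Ratio r(k) = 3*(k + 1)*(3*k + 5)/(3*k + 2).
So A=3*k + 3 and B=1, with C=k + 2/3.
Need (3*k + 3)·f(k+1) − (1)·f(k) = k + 2/3.
Degrees (1,0,1) ⇒ d ≤ 0.
Coefficient equations give f(k) = 1/3.
Certificate R = B(k−1)f/C = 1/(3*k + 2) gives s_k = -3**(k + 1)*factorial(k).
s_(k+1) − s_k = -3**(k + 1)*(3*k + 2)*factorial(k) = t_k.
Σ_(k=2)^n t_k = s_(n+1) − s_(2) = (-3**(n + 2)*factorial(n + 1)) − (-54), i.e. -9*3**n*factorial(n + 1) + 54.

S(n) = - 9 \cdot 3^{n} \left(n + 1\right)! + 54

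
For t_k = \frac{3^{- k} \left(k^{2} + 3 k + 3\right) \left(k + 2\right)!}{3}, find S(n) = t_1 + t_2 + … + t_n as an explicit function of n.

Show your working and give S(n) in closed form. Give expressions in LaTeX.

The ratio is (k + 3)*(3*k + (k + 1)**2 + 6)/(3*(k**2 + 3*k + 3)).
Factor: A=k/3 + 1; B=1; C=k**2 + 3*k + 3.
Key eq: (k/3 + 1)·f(k+1) = (1)·f(k) + (k**2 + 3*k + 3).
deg f ≤ 1 (via 1,0,2).
Solve for f: f(k) = 3*(k + 2) (degree 1 ≤ 1).
R(k) = B(k−1)·f(k)/C(k) = 3*(k + 2)/(k**2 + 3*k + 3); s_k = R·t_k = (k + 2)*factorial(k + 2)/3**k.
s_(k+1) − s_k = (k**2 + 3*k + 3)*factorial(k + 2)/(3*3**k) = t_k.
s_(n+1) = 3**(-n - 1)*(n + 3)*factorial(n + 3) and s_(1) = 6, so S(n) = -6 + n*factorial(n + 3)/(3*3**n) + factorial(n + 3)/3**n.

S(n) = -6 + \frac{3^{- n} n \left(n + 3\right)!}{3} + 3^{- n} \left(n + 3\right)!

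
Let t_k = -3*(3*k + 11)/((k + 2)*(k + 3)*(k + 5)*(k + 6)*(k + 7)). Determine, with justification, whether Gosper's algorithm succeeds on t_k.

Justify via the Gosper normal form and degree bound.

t_(k+1)/t_k = (k + 2)*(k + 5)*(3*k + 14)/((k + 4)*(k + 8)*(3*k + 11)).
A = k + 2, B = k + 8, C = k**2 + 23*k/3 + 44/3.
Solve (k + 2)·f(k+1) − (k + 7)·f(k) = k**2 + 23*k/3 + 44/3.
Bound: deg f ≤ 5.
Solving with deg f ≤ 5: f(k) = k*(k + 3)*(k + 4)*(k**2 + 13*k + 52)/180.
Get s_k = R·t_k = k*(-k**2 - 13*k - 52)/(20*(k**3 + 13*k**2 + 52*k + 60)) with R(k) = B(k−1)f(k)/C(k) = k*(k + 3)*(k + 7)*(k**2 + 13*k + 52)/(60*(3*k + 11)).
s_(k+1) − s_k = 3*(-3*k - 11)/(k**5 + 23*k**4 + 203*k**3 + 853*k**2 + 1692*k + 1260) = t_k.

Yes. s_k = k*(-k**2 - 13*k - 52)/(20*(k**3 + 13*k**2 + 52*k + 60)).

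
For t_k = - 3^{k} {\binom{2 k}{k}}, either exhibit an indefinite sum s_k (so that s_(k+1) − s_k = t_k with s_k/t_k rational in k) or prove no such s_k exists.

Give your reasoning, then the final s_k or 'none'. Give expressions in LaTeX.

no hypergeometric antidifference exists

The ratio is 6*(2*k + 1)/(k + 1).
Gosper form: A/B · C(k+1)/C(k) with A=12*k + 6, B=k + 1, C=1.
Key eq: (12*k + 6)·f(k+1) = (k)·f(k) + (1).
deg f ≤ -1 (via 1,1,0).
Negative degree bound (-1): no f exists, t_k not Gosper-summable.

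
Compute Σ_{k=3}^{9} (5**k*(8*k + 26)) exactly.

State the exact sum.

Compute t_(k+1)/t_k: get 5*(4*k + 17)/(4*k + 13).
Gosper form: A/B · C(k+1)/C(k) with A=5, B=1, C=k + 13/4.
Solve (5)·f(k+1) − (1)·f(k) = k + 13/4.
d = 1 from the (0,0,1) case.
Coefficient equations give f(k) = (k + 2)/4.
R(k) = B(k−1)·f(k)/C(k) = (k + 2)/(4*k + 13); s_k = R·t_k = 2*5**k*(k + 2).
Check: Δs_k = 5**k*(8*k + 26). ✓
Telescoping: Σ = s_(10) − s_(3) = 234375000 − (1250) = 234373750.

Σ = 234373750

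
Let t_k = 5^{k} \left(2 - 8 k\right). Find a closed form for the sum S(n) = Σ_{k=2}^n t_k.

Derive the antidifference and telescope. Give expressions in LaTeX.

Ratio r(k) = 5*(4*k + 3)/(4*k - 1).
Factor: A=5; B=1; C=k - 1/4.
Set up (5)·f(k+1) − (1)·f(k) − (k - 1/4) = 0.
Bound: deg f ≤ 1.
Solve for f: f(k) = (2*k - 3)/8 (degree 1 ≤ 1).
Then R = B(k−1)f/C = (2*k - 3)/(2*(4*k - 1)), so s_k = R(k)·t_k = 5**k*(3 - 2*k).
Verify: 5**k*(2 - 8*k) matches t_k.
s_(n+1) = 5**(n + 1)*(1 - 2*n) and s_(2) = -25, so S(n) = -10*5**n*n + 5*5**n + 25.

S(n) = - 10 \cdot 5^{n} n + 5 \cdot 5^{n} + 25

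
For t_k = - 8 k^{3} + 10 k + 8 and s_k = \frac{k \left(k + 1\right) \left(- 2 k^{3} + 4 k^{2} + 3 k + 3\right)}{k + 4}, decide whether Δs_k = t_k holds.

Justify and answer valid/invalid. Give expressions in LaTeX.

Invalid: residual \frac{3 \left(6 k^{4} + 36 k^{3} - 7 k^{2} - 45 k - 32\right)}{k^{2} + 9 k + 20} ≠ 0.

s_(k+1) = (k + 1)*(k + 2)*(3*k - 2*(k + 1)**3 + 4*(k + 1)**2 + 6)/(k + 5)
s_(k+1) − s_k = (-8*k**5 - 54*k**4 - 42*k**3 + 77*k**2 + 137*k + 64)/(k**2 + 9*k + 20)
(s_(k+1) − s_k) − t_k = 3*(6*k**4 + 36*k**3 - 7*k**2 - 45*k - 32)/(k**2 + 9*k + 20)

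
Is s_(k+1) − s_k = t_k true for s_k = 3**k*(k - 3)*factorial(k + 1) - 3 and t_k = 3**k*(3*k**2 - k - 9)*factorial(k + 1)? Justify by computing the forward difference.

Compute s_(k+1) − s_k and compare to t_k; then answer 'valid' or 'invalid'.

s_(k+1) = 3**(k + 1)*(k - 2)*factorial(k + 2) - 3
s_(k+1) − s_k = 3**k*(3*k**2 - k - 9)*factorial(k + 1)
(s_(k+1) − s_k) − t_k = 0

Valid — Δs_k = t_k.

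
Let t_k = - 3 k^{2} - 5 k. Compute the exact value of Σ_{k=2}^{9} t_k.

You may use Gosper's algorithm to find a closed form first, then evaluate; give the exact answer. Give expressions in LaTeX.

Σ = -1072

Ratio r(k) = (3*k**2 + 11*k + 8)/(k*(3*k + 5)).
Gosper form: A/B · C(k+1)/C(k) with A=1, B=1, C=k**2 + 5*k/3.
Need (1)·f(k+1) − (1)·f(k) = k**2 + 5*k/3.
d = 3 from the (0,0,2) case.
A polynomial solution: f(k) = k*(k - 1)*(k + 2)/3.
R(k) = B(k−1)·f(k)/C(k) = (k - 1)*(k + 2)/(3*k + 5); s_k = R·t_k = k*(-k**2 - k + 2).
s_(k+1) − s_k = k*(-3*k - 5) = t_k.
Evaluate s at k=10 and k=2: -1080 and -8; difference -1072.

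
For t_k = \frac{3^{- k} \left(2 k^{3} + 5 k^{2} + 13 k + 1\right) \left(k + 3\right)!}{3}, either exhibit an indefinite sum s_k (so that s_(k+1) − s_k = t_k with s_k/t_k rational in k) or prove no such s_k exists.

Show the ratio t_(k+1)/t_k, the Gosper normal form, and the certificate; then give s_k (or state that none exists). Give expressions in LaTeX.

s_k = 3^{- k} \left(k + 1\right) \left(2 k - 3\right) \left(k + 3\right)!

Step 1: r(k) = (2*k**4 + 19*k**3 + 73*k**2 + 137*k + 84)/(3*(2*k**3 + 5*k**2 + 13*k + 1)).
So A=k/3 + 4/3 and B=1, with C=k**3 + 5*k**2/2 + 13*k/2 + 1/2.
Need (k/3 + 4/3)·f(k+1) − (1)·f(k) = k**3 + 5*k**2/2 + 13*k/2 + 1/2.
Bound: deg f ≤ 2.
A polynomial solution: f(k) = 3*(k + 1)*(2*k - 3)/2.
R(k) = B(k−1)·f(k)/C(k) = 3*(k + 1)*(2*k - 3)/(2*k**3 + 5*k**2 + 13*k + 1); s_k = R·t_k = (k + 1)*(2*k - 3)*factorial(k + 3)/3**k.
Δs = (2*k**3 + 5*k**2 + 13*k + 1)*factorial(k + 3)/(3*3**k), as required.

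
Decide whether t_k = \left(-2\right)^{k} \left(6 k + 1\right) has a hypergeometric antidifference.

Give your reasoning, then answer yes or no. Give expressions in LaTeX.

Step 1: r(k) = 2*(-6*k - 7)/(6*k + 1).
Take A(k)=-2, B(k)=1, C(k)=k + 1/6.
Solve (-2)·f(k+1) − (1)·f(k) = k + 1/6.
From deg A=0, deg B=0, deg C=1: d=1.
Match coefficients ⇒ f(k) = -(2*k - 1)/6.
Then R = B(k−1)f/C = -(2*k - 1)/(6*k + 1), so s_k = R(k)·t_k = (-2)**k*(1 - 2*k).
Check: Δs_k = (-2)**k*(6*k + 1). ✓

Yes. s_k = \left(-2\right)^{k} \left(1 - 2 k\right).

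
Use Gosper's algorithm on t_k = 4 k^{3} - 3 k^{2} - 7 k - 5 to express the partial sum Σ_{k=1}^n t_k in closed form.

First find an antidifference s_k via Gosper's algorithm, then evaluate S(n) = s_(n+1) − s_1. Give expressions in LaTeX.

S(n) = n \left(n^{3} + n^{2} - 4 n - 9\right)

Compute t_(k+1)/t_k: get (4*k**3 + 9*k**2 - k - 11)/(4*k**3 - 3*k**2 - 7*k - 5).
Factor: A=1; B=1; C=k**3 - 3*k**2/4 - 7*k/4 - 5/4.
Solve (1)·f(k+1) − (1)·f(k) = k**3 - 3*k**2/4 - 7*k/4 - 5/4.
d = 4 from the (0,0,3) case.
A polynomial solution: f(k) = k*(k**3 - 3*k**2 - k - 2)/4.
Then R = B(k−1)f/C = k*(k**3 - 3*k**2 - k - 2)/(4*k**3 - 3*k**2 - 7*k - 5), so s_k = R(k)·t_k = k*(k**3 - 3*k**2 - k - 2).
s_(k+1) − s_k = 4*k**3 - 3*k**2 - 7*k - 5 = t_k.
Evaluate: s_(n+1) = n**4 + n**3 - 4*n**2 - 9*n - 5; subtract s_(1) = -5 ⇒ S(n) = n*(n**3 + n**2 - 4*n - 9).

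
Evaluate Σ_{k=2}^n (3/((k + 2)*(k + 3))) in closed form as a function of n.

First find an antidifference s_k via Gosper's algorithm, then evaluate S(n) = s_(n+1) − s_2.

S(n) = 3*(n - 1)/(4*(n + 3))

t_(k+1)/t_k = (k + 2)/(k + 4).
So A=k + 2 and B=k + 4, with C=1.
Solve (k + 2)·f(k+1) − (k + 3)·f(k) = 1.
Degrees (1,1,0) ⇒ d ≤ 1.
Solving with deg f ≤ 1: f(k) = k/2.
R(k) = B(k−1)·f(k)/C(k) = k*(k + 3)/2; s_k = R·t_k = 3*k/(2*(k + 2)).
Verify: 3/(k**2 + 5*k + 6) matches t_k.
Σ_(k=2)^n t_k = s_(n+1) − s_(2) = (3*(n + 1)/(2*(n + 3))) − (3/4), i.e. 3*(n - 1)/(4*(n + 3)).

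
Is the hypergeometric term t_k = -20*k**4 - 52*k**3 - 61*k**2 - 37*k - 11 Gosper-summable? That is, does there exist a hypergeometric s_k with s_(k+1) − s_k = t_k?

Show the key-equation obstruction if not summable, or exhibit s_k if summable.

Compute t_(k+1)/t_k: get (20*k**4 + 132*k**3 + 337*k**2 + 395*k + 181)/(20*k**4 + 52*k**3 + 61*k**2 + 37*k + 11).
A = 1, B = 1, C = k**4 + 13*k**3/5 + 61*k**2/20 + 37*k/20 + 11/20.
Need (1)·f(k+1) − (1)·f(k) = k**4 + 13*k**3/5 + 61*k**2/20 + 37*k/20 + 11/20.
From deg A=0, deg B=0, deg C=4: d=5.
Solving with deg f ≤ 5: f(k) = k*(4*k**4 + 3*k**3 + k**2 + k + 2)/20.
So s_k = (B(k−1)f/C)·t_k = (k*(4*k**4 + 3*k**3 + k**2 + k + 2)/(20*k**4 + 52*k**3 + 61*k**2 + 37*k + 11))·t_k = k*(-4*k**4 - 3*k**3 - k**2 - k - 2).
Verify: -20*k**4 - 52*k**3 - 61*k**2 - 37*k - 11 matches t_k.

Yes. s_k = k*(-4*k**4 - 3*k**3 - k**2 - k - 2).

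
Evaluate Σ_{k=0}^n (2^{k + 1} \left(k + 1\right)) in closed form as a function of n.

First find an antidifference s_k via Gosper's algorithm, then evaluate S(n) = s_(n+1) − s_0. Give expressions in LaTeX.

t_(k+1)/t_k = 2*(k + 2)/(k + 1).
Normal form (A,B,C) = (2, 1, k + 1).
Key eq: (2)·f(k+1) = (1)·f(k) + (k + 1).
Bound: deg f ≤ 1.
Solve for f: f(k) = k - 1 (degree 1 ≤ 1).
R(k) = B(k−1)·f(k)/C(k) = (k - 1)/(k + 1); s_k = R·t_k = 2**(k + 1)*(k - 1).
Check: Δs_k = 2**(k + 1)*(k + 1). ✓
Telescope: S(n) = s_(n+1) − s_(0) = 2**(n + 2)*n − (-2) = 4*2**n*n + 2.

S(n) = 4 \cdot 2^{n} n + 2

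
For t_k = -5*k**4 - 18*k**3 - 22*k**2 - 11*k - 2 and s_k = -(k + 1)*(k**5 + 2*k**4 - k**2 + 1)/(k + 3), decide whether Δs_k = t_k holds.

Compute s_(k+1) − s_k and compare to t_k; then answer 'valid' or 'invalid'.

Invalid: residual 2*(4*k**5 + 31*k**4 + 76*k**3 + 78*k**2 + 35*k + 5)/(k**2 + 7*k + 12) ≠ 0.

s_(k+1) = -(k + 2)*((k + 1)**5 + 2*(k + 1)**4 - (k + 1)**2 + 1)/(k + 4)
s_(k+1) − s_k = (-5*k**6 - 45*k**5 - 146*k**4 - 229*k**3 - 187*k**2 - 76*k - 14)/(k**2 + 7*k + 12)
(s_(k+1) − s_k) − t_k = 2*(4*k**5 + 31*k**4 + 76*k**3 + 78*k**2 + 35*k + 5)/(k**2 + 7*k + 12)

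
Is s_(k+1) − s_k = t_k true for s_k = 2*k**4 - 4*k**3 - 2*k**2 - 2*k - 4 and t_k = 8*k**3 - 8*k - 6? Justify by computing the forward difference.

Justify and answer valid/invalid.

s_(k+1) = 2*k**4 + 4*k**3 - 2*k**2 - 10*k - 10
s_(k+1) − s_k = 8*k**3 - 8*k - 6
(s_(k+1) − s_k) − t_k = 0

valid (s_(k+1) − s_k reduces to t_k)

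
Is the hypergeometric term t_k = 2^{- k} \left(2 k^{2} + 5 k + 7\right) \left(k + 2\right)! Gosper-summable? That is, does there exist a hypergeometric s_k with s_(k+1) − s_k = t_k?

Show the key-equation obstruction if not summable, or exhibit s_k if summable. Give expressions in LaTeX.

Yes. s_k = 2^{1 - k} \left(2 k + 1\right) \left(k + 2\right)!.

r(k) = (k + 3)*(5*k + 2*(k + 1)**2 + 12)/(2*(2*k**2 + 5*k + 7)) after simplifying.
So A=k/2 + 3/2 and B=1, with C=k**2 + 5*k/2 + 7/2.
Need (k/2 + 3/2)·f(k+1) − (1)·f(k) = k**2 + 5*k/2 + 7/2.
deg f ≤ 1 (via 1,0,2).
Match coefficients ⇒ f(k) = 2*k + 1.
Certificate R = B(k−1)f/C = 2*(2*k + 1)/(2*k**2 + 5*k + 7) gives s_k = 2**(1 - k)*(2*k + 1)*factorial(k + 2).
Check: Δs_k = (2*k**2 + 5*k + 7)*factorial(k + 2)/2**k. ✓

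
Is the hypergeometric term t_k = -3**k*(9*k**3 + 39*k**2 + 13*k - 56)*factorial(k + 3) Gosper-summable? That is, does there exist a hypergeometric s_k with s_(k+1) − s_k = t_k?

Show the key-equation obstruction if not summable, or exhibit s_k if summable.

Yes. s_k = -3**k*(k - 2)*(3*k + 2)*factorial(k + 3).

r(k) = 3*(9*k**4 + 102*k**3 + 382*k**2 + 477*k + 20)/(9*k**3 + 39*k**2 + 13*k - 56) after simplifying.
Take A(k)=3*k + 12, B(k)=1, C(k)=k**3 + 13*k**2/3 + 13*k/9 - 56/9.
f must satisfy (3*k + 12)·f(k+1) − (1)·f(k) = k**3 + 13*k**2/3 + 13*k/9 - 56/9.
d = 2 from the (1,0,3) case.
Solving with deg f ≤ 2: f(k) = (k - 2)*(3*k + 2)/9.
Get s_k = R·t_k = -3**k*(k - 2)*(3*k + 2)*factorial(k + 3) with R(k) = B(k−1)f(k)/C(k) = (k - 2)*(3*k + 2)/(9*k**3 + 39*k**2 + 13*k - 56).
Check: Δs_k = -3**k*(9*k**3 + 39*k**2 + 13*k - 56)*factorial(k + 3). ✓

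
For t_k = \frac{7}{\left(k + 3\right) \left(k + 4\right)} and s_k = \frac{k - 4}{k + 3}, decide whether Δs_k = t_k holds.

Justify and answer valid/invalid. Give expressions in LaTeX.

valid; difference matches t_k

s_(k+1) = (k - 3)/(k + 4)
s_(k+1) − s_k = 7/(k**2 + 7*k + 12)
(s_(k+1) − s_k) − t_k = 0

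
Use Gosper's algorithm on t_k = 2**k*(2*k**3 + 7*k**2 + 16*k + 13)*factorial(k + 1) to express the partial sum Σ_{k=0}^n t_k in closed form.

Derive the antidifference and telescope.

r(k) = 2*(2*k**4 + 17*k**3 + 62*k**2 + 110*k + 76)/(2*k**3 + 7*k**2 + 16*k + 13) after simplifying.
Normal form (A,B,C) = (2*k + 4, 1, k**3 + 7*k**2/2 + 8*k + 13/2).
Key eq: (2*k + 4)·f(k+1) = (1)·f(k) + (k**3 + 7*k**2/2 + 8*k + 13/2).
Degrees (1,0,3) ⇒ d ≤ 2.
A polynomial solution: f(k) = (k**2 + 3)/2.
Then R = B(k−1)f/C = (k**2 + 3)/(2*k**3 + 7*k**2 + 16*k + 13), so s_k = R(k)·t_k = 2**k*(k**2 + 3)*factorial(k + 1).
s_(k+1) − s_k = 2**k*(2*k**3 + 7*k**2 + 16*k + 13)*factorial(k + 1) = t_k.
Σ_(k=0)^n t_k = s_(n+1) − s_(0) = (2**(n + 1)*(n**2 + 2*n + 4)*factorial(n + 2)) − (3), i.e. 2*2**n*n**4*factorial(n) + 10*2**n*n**3*factorial(n) + 24*2**n*n**2*factorial(n) + 32*2**n*n*factorial(n) + 16*2**n*factorial(n) - 3.

S(n) = 2*2**n*n**4*factorial(n) + 10*2**n*n**3*factorial(n) + 24*2**n*n**2*factorial(n) + 32*2**n*n*factorial(n) + 16*2**n*factorial(n) - 3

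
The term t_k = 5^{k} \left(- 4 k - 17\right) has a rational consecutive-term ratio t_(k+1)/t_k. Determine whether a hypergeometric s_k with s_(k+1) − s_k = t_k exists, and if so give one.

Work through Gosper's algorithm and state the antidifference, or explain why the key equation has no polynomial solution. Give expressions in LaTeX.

r(k) = 5*(4*k + 21)/(4*k + 17) after simplifying.
Gosper form: A/B · C(k+1)/C(k) with A=5, B=1, C=k + 17/4.
f must satisfy (5)·f(k+1) − (1)·f(k) = k + 17/4.
From deg A=0, deg B=0, deg C=1: d=1.
Match coefficients ⇒ f(k) = (k + 3)/4.
So s_k = (B(k−1)f/C)·t_k = ((k + 3)/(4*k + 17))·t_k = 5**k*(-k - 3).
Verify: 5**k*(-4*k - 17) matches t_k.

s_k = 5^{k} \left(- k - 3\right)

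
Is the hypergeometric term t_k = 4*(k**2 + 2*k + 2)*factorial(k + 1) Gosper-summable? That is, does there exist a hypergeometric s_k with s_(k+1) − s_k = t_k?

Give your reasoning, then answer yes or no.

Compute t_(k+1)/t_k: get (k + 2)*(2*k + (k + 1)**2 + 4)/(k**2 + 2*k + 2).
A = k + 2, B = 1, C = k**2 + 2*k + 2.
Need (k + 2)·f(k+1) − (1)·f(k) = k**2 + 2*k + 2.
deg f ≤ 1 (via 1,0,2).
Coefficient equations give f(k) = k.
Certificate R = B(k−1)f/C = k/(k**2 + 2*k + 2) gives s_k = 4*k*factorial(k + 1).
Verify: 4*(k**2 + 2*k + 2)*factorial(k + 1) matches t_k.

Yes. s_k = 4*k*factorial(k + 1).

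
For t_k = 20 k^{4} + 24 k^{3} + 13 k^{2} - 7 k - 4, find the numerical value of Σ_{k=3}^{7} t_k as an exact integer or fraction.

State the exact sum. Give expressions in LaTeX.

Step 1: r(k) = (20*k**4 + 104*k**3 + 205*k**2 + 171*k + 46)/(20*k**4 + 24*k**3 + 13*k**2 - 7*k - 4).
A = 1, B = 1, C = k**4 + 6*k**3/5 + 13*k**2/20 - 7*k/20 - 1/5.
Solve (1)·f(k+1) − (1)·f(k) = k**4 + 6*k**3/5 + 13*k**2/20 - 7*k/20 - 1/5.
From deg A=0, deg B=0, deg C=4: d=5.
Match coefficients ⇒ f(k) = k*(4*k**4 - 4*k**3 - k**2 - 4*k + 1)/20.
Then R = B(k−1)f/C = k*(4*k**4 - 4*k**3 - k**2 - 4*k + 1)/((2*k - 1)*(10*k**3 + 17*k**2 + 15*k + 4)), so s_k = R(k)·t_k = k*(4*k**4 - 4*k**3 - k**2 - 4*k + 1).
Check: Δs_k = 20*k**4 + 24*k**3 + 13*k**2 - 7*k - 4. ✓
Evaluate s at k=8 and k=3: 113928 and 588; difference 113340.

Σ = 113340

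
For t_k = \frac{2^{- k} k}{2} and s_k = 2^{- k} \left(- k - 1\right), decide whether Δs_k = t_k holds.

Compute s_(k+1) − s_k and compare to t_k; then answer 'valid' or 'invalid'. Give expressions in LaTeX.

s_(k+1) = (-k - 2)/(2*2**k)
s_(k+1) − s_k = k/(2*2**k)
(s_(k+1) − s_k) − t_k = 0

valid; difference matches t_k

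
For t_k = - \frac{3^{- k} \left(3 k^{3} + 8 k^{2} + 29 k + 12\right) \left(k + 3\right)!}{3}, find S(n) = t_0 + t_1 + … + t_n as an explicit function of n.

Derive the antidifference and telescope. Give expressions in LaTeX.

Step 1: r(k) = (3*k**4 + 29*k**3 + 122*k**2 + 268*k + 208)/(3*(3*k**3 + 8*k**2 + 29*k + 12)).
Factor: A=k/3 + 4/3; B=1; C=k**3 + 8*k**2/3 + 29*k/3 + 4.
f must satisfy (k/3 + 4/3)·f(k+1) − (1)·f(k) = k**3 + 8*k**2/3 + 29*k/3 + 4.
From deg A=1, deg B=0, deg C=3: d=2.
Coefficient equations give f(k) = 3*k**2 - k + 4.
So s_k = (B(k−1)f/C)·t_k = (3*(3*k**2 - k + 4)/(3*k**3 + 8*k**2 + 29*k + 12))·t_k = -(3*k**2 - k + 4)*factorial(k + 3)/3**k.
Check: Δs_k = -(3*k**3 + 8*k**2 + 29*k + 12)*factorial(k + 3)/(3*3**k). ✓
Σ_(k=0)^n t_k = s_(n+1) − s_(0) = (-3**(-n - 1)*(3*n**2 + 5*n + 6)*factorial(n + 4)) − (-24), i.e. 24 - n**2*factorial(n + 4)/3**n - 5*n*factorial(n + 4)/(3*3**n) - 2*factorial(n + 4)/3**n.

S(n) = 24 - 3^{- n} n^{2} \left(n + 4\right)! - \frac{5 \cdot 3^{- n} n \left(n + 4\right)!}{3} - 2 \cdot 3^{- n} \left(n + 4\right)!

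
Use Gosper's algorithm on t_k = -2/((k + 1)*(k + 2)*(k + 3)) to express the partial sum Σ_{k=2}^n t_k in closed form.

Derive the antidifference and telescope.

Compute t_(k+1)/t_k: get (k + 1)/(k + 4).
So A=k + 1 and B=k + 4, with C=1.
Solve (k + 1)·f(k+1) − (k + 3)·f(k) = 1.
Degrees (1,1,0) ⇒ d ≤ 2.
Solve for f: f(k) = k*(k + 3)/4 (degree 2 ≤ 2).
Certificate R = B(k−1)f/C = k*(k + 3)**2/4 gives s_k = k*(-k - 3)/(2*(k + 1)*(k + 2)).
Δs = -2/(k**3 + 6*k**2 + 11*k + 6), as required.
Telescope: S(n) = s_(n+1) − s_(2) = (-n**2 - 5*n - 4)/(2*(n**2 + 5*n + 6)) − (-5/12) = (-n**2 - 5*n + 6)/(12*(n**2 + 5*n + 6)).

S(n) = (-n**2 - 5*n + 6)/(12*(n**2 + 5*n + 6))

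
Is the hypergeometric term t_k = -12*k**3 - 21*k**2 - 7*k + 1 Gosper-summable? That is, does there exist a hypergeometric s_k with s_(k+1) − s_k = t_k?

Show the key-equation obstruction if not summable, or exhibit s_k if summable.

Yes. s_k = k*(-3*k**3 - k**2 + 4*k + 1).

The ratio is (12*k**3 + 57*k**2 + 85*k + 39)/(12*k**3 + 21*k**2 + 7*k - 1).
Take A(k)=1, B(k)=1, C(k)=k**3 + 7*k**2/4 + 7*k/12 - 1/12.
Set up (1)·f(k+1) − (1)·f(k) − (k**3 + 7*k**2/4 + 7*k/12 - 1/12) = 0.
deg f ≤ 4 (via 0,0,3).
A polynomial solution: f(k) = k*(3*k**3 + k**2 - 4*k - 1)/12.
R(k) = B(k−1)·f(k)/C(k) = k*(3*k**3 + k**2 - 4*k - 1)/(12*k**3 + 21*k**2 + 7*k - 1); s_k = R·t_k = k*(-3*k**3 - k**2 + 4*k + 1).
Verify: -12*k**3 - 21*k**2 - 7*k + 1 matches t_k.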